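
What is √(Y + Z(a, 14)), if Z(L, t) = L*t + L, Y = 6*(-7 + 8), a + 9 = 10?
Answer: √21 ≈ 4.5826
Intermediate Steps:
a = 1 (a = -9 + 10 = 1)
Y = 6 (Y = 6*1 = 6)
Z(L, t) = L + L*t
√(Y + Z(a, 14)) = √(6 + 1*(1 + 14)) = √(6 + 1*15) = √(6 + 15) = √21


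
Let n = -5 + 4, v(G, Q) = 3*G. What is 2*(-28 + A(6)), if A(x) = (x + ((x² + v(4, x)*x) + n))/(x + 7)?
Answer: -502/13 ≈ -38.615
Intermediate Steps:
n = -1
A(x) = (-1 + x² + 13*x)/(7 + x) (A(x) = (x + ((x² + (3*4)*x) - 1))/(x + 7) = (x + ((x² + 12*x) - 1))/(7 + x) = (x + (-1 + x² + 12*x))/(7 + x) = (-1 + x² + 13*x)/(7 + x))
2*(-28 + A(6)) = 2*(-28 + (-1 + 6² + 13*6)/(7 + 6)) = 2*(-28 + (-1 + 36 + 78)/13) = 2*(-28 + (1/13)*113) = 2*(-28 + 113/13) = 2*(-251/13) = -502/13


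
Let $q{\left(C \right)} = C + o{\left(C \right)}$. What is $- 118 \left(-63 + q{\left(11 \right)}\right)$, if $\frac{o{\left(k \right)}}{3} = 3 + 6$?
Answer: $2950$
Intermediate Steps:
$o{\left(k \right)} = 27$ ($o{\left(k \right)} = 3 \left(3 + 6\right) = 3 \cdot 9 = 27$)
$q{\left(C \right)} = 27 + C$ ($q{\left(C \right)} = C + 27 = 27 + C$)
$- 118 \left(-63 + q{\left(11 \right)}\right) = - 118 \left(-63 + \left(27 + 11\right)\right) = - 118 \left(-63 + 38\right) = \left(-118\right) \left(-25\right) = 2950$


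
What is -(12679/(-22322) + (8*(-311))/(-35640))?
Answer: 49542803/99444510 ≈ 0.49820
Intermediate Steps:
-(12679/(-22322) + (8*(-311))/(-35640)) = -(12679*(-1/22322) - 2488*(-1/35640)) = -(-12679/22322 + 311/4455) = -1*(-49542803/99444510) = 49542803/99444510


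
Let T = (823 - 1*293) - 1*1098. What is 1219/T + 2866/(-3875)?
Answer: -6351513/2201000 ≈ -2.8857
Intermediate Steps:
T = -568 (T = (823 - 293) - 1098 = 530 - 1098 = -568)
1219/T + 2866/(-3875) = 1219/(-568) + 2866/(-3875) = 1219*(-1/568) + 2866*(-1/3875) = -1219/568 - 2866/3875 = -6351513/2201000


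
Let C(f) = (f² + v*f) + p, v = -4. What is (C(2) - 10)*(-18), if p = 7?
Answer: 126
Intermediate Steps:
C(f) = 7 + f² - 4*f (C(f) = (f² - 4*f) + 7 = 7 + f² - 4*f)
(C(2) - 10)*(-18) = ((7 + 2² - 4*2) - 10)*(-18) = ((7 + 4 - 8) - 10)*(-18) = (3 - 10)*(-18) = -7*(-18) = 126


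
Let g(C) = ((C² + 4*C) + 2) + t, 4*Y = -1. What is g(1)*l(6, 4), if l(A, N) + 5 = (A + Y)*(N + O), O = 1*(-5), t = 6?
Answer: -559/4 ≈ -139.75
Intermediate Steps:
O = -5
Y = -¼ (Y = (¼)*(-1) = -¼ ≈ -0.25000)
g(C) = 8 + C² + 4*C (g(C) = ((C² + 4*C) + 2) + 6 = (2 + C² + 4*C) + 6 = 8 + C² + 4*C)
l(A, N) = -5 + (-5 + N)*(-¼ + A) (l(A, N) = -5 + (A - ¼)*(N - 5) = -5 + (-¼ + A)*(-5 + N) = -5 + (-5 + N)*(-¼ + A))
g(1)*l(6, 4) = (8 + 1² + 4*1)*(-15/4 - 5*6 - ¼*4 + 6*4) = (8 + 1 + 4)*(-15/4 - 30 - 1 + 24) = 13*(-43/4) = -559/4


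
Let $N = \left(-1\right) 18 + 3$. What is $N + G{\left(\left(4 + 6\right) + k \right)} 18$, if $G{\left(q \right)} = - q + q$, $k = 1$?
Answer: $-15$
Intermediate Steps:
$G{\left(q \right)} = 0$
$N = -15$ ($N = -18 + 3 = -15$)
$N + G{\left(\left(4 + 6\right) + k \right)} 18 = -15 + 0 \cdot 18 = -15 + 0 = -15$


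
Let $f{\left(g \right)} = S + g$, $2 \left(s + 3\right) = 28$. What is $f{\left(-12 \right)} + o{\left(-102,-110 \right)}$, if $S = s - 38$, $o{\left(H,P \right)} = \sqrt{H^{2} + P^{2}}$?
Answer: $-39 + 2 \sqrt{5626} \approx 111.01$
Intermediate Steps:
$s = 11$ ($s = -3 + \frac{1}{2} \cdot 28 = -3 + 14 = 11$)
$S = -27$ ($S = 11 - 38 = -27$)
$f{\left(g \right)} = -27 + g$
$f{\left(-12 \right)} + o{\left(-102,-110 \right)} = \left(-27 - 12\right) + \sqrt{\left(-102\right)^{2} + \left(-110\right)^{2}} = -39 + \sqrt{10404 + 12100} = -39 + \sqrt{22504} = -39 + 2 \sqrt{5626}$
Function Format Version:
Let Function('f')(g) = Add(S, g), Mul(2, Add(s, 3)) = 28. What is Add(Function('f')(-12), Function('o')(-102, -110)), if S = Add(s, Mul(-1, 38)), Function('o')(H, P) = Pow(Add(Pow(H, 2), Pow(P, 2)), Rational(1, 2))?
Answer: Add(-39, Mul(2, Pow(5626, Rational(1, 2)))) ≈ 111.01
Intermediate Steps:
s = 11 (s = Add(-3, Mul(Rational(1, 2), 28)) = Add(-3, 14) = 11)
S = -27 (S = Add(11, Mul(-1, 38)) = Add(11, -38) = -27)
Function('f')(g) = Add(-27, g)
Add(Function('f')(-12), Function('o')(-102, -110)) = Add(Add(-27, -12), Pow(Add(Pow(-102, 2), Pow(-110, 2)), Rational(1, 2))) = Add(-39, Pow(Add(10404, 12100), Rational(1, 2))) = Add(-39, Pow(22504, Rational(1, 2))) = Add(-39, Mul(2, Pow(5626, Rational(1, 2))))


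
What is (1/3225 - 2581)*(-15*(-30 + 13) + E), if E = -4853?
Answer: 38272482952/3225 ≈ 1.1867e+7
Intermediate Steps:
(1/3225 - 2581)*(-15*(-30 + 13) + E) = (1/3225 - 2581)*(-15*(-30 + 13) - 4853) = (1/3225 - 2581)*(-15*(-17) - 4853) = -8323724*(255 - 4853)/3225 = -8323724/3225*(-4598) = 38272482952/3225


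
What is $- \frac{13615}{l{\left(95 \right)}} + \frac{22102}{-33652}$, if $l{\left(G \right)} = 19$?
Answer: $- \frac{229295959}{319694} \approx -717.24$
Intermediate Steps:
$- \frac{13615}{l{\left(95 \right)}} + \frac{22102}{-33652} = - \frac{13615}{19} + \frac{22102}{-33652} = \left(-13615\right) \frac{1}{19} + 22102 \left(- \frac{1}{33652}\right) = - \frac{13615}{19} - \frac{11051}{16826} = - \frac{229295959}{319694}$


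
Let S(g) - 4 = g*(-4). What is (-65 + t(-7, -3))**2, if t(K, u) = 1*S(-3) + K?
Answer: 3136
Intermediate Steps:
S(g) = 4 - 4*g (S(g) = 4 + g*(-4) = 4 - 4*g)
t(K, u) = 16 + K (t(K, u) = 1*(4 - 4*(-3)) + K = 1*(4 + 12) + K = 1*16 + K = 16 + K)
(-65 + t(-7, -3))**2 = (-65 + (16 - 7))**2 = (-65 + 9)**2 = (-56)**2 = 3136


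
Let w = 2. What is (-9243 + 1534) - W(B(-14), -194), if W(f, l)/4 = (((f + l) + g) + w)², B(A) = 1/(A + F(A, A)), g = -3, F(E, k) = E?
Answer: -31333485/196 ≈ -1.5986e+5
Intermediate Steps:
B(A) = 1/(2*A) (B(A) = 1/(A + A) = 1/(2*A))
W(f, l) = 4*(-1 + f + l)² (W(f, l) = 4*(((f + l) - 3) + 2)² = 4*((-3 + f + l) + 2)² = 4*(-1 + f + l)²)
(-9243 + 1534) - W(B(-14), -194) = (-9243 + 1534) - 4*(-1 + (½)/(-14) - 194)² = -7709 - 4*(-1 + (½)*(-1/14) - 194)² = -7709 - 4*(-1 - 1/28 - 194)² = -7709 - 4*(-5461/28)² = -7709 - 4*29822521/784 = -7709 - 1*29822521/196 = -7709 - 29822521/196 = -31333485/196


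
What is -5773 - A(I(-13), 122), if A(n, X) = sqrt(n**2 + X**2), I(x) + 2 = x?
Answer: -5773 - sqrt(15109) ≈ -5895.9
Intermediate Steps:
I(x) = -2 + x
A(n, X) = sqrt(X**2 + n**2)
-5773 - A(I(-13), 122) = -5773 - sqrt(122**2 + (-2 - 13)**2) = -5773 - sqrt(14884 + (-15)**2) = -5773 - sqrt(14884 + 225) = -5773 - sqrt(15109)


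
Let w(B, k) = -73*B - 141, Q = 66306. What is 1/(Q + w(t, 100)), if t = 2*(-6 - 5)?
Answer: 1/67771 ≈ 1.4756e-5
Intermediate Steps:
t = -22 (t = 2*(-11) = -22)
w(B, k) = -141 - 73*B
1/(Q + w(t, 100)) = 1/(66306 + (-141 - 73*(-22))) = 1/(66306 + (-141 + 1606)) = 1/(66306 + 1465) = 1/67771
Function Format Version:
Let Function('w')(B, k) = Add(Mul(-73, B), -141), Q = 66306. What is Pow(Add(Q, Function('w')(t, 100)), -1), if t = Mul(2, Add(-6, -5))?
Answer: Rational(1, 67771) ≈ 1.4756e-5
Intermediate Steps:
t = -22 (t = Mul(2, -11) = -22)
Function('w')(B, k) = Add(-141, Mul(-73, B))
Pow(Add(Q, Function('w')(t, 100)), -1) = Pow(Add(66306, Add(-141, Mul(-73, -22))), -1) = Pow(Add(66306, Add(-141, 1606)), -1) = Pow(Add(66306, 1465), -1) = Pow(67771, -1) = Rational(1, 67771)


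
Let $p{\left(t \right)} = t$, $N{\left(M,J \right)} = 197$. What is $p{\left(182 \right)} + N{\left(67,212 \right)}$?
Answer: $379$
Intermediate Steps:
$p{\left(182 \right)} + N{\left(67,212 \right)} = 182 + 197 = 379$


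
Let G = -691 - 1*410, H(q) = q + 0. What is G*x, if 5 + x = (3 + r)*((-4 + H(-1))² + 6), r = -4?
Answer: 39636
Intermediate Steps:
H(q) = q
G = -1101 (G = -691 - 410 = -1101)
x = -36 (x = -5 + (3 - 4)*((-4 - 1)² + 6) = -5 - ((-5)² + 6) = -5 - (25 + 6) = -5 - 1*31 = -5 - 31 = -36)
G*x = -1101*(-36) = 39636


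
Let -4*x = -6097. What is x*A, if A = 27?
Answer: 164619/4 ≈ 41155.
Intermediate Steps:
x = 6097/4 (x = -¼*(-6097) = 6097/4 ≈ 1524.3)
x*A = (6097/4)*27 = 164619/4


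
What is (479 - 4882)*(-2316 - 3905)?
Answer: 27391063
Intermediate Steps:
(479 - 4882)*(-2316 - 3905) = -4403*(-6221) = 27391063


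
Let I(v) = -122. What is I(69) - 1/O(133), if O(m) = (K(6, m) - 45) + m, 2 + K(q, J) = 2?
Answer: -10737/88 ≈ -122.01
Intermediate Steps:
K(q, J) = 0 (K(q, J) = -2 + 2 = 0)
O(m) = -45 + m (O(m) = (0 - 45) + m = -45 + m)
I(69) - 1/O(133) = -122 - 1/(-45 + 133) = -122 - 1/88 = -10737/88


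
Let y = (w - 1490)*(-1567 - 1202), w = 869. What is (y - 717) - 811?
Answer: 1718021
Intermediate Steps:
y = 1719549 (y = (869 - 1490)*(-1567 - 1202) = -621*(-2769) = 1719549)
(y - 717) - 811 = (1719549 - 717) - 811 = 1718832 - 811 = 1718021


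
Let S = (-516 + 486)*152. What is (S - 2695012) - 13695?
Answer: -2713267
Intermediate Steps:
S = -4560 (S = -30*152 = -4560)
(S - 2695012) - 13695 = (-4560 - 2695012) - 13695 = -2699572 - 13695 = -2713267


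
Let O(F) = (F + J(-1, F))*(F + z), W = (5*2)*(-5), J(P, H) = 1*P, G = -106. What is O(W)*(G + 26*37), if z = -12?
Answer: 2706672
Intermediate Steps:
J(P, H) = P
W = -50 (W = 10*(-5) = -50)
O(F) = (-1 + F)*(-12 + F) (O(F) = (F - 1)*(F - 12) = (-1 + F)*(-12 + F))
O(W)*(G + 26*37) = (12 + (-50)**2 - 13*(-50))*(-106 + 26*37) = (12 + 2500 + 650)*(-106 + 962) = 3162*856 = 2706672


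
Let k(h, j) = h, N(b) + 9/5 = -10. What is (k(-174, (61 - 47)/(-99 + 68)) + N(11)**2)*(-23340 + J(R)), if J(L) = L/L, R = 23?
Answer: 20281591/25 ≈ 8.1126e+5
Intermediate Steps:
N(b) = -59/5 (N(b) = -9/5 - 10 = -59/5)
J(L) = 1
(k(-174, (61 - 47)/(-99 + 68)) + N(11)**2)*(-23340 + J(R)) = (-174 + (-59/5)**2)*(-23340 + 1) = (-174 + 3481/25)*(-23339) = -869/25*(-23339) = 20281591/25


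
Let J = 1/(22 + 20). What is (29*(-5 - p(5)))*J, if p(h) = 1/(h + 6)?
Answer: -116/33 ≈ -3.5152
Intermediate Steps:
p(h) = 1/(6 + h)
J = 1/42 ≈ 0.023810
(29*(-5 - p(5)))*J = (29*(-5 - 1/(6 + 5)))*(1/42) = (29*(-5 - 1/11))*(1/42) = (29*(-56/11))*(1/42) = -1624/11*1/42 = -116/33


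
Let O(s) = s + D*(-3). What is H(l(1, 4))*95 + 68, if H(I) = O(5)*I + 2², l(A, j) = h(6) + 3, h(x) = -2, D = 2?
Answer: 353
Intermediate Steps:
O(s) = -6 + s (O(s) = s + 2*(-3) = s - 6 = -6 + s)
l(A, j) = 1 (l(A, j) = -2 + 3 = 1)
H(I) = 4 - I (H(I) = (-6 + 5)*I + 2² = -I + 4 = 4 - I)
H(l(1, 4))*95 + 68 = (4 - 1*1)*95 + 68 = (4 - 1)*95 + 68 = 3*95 + 68 = 285 + 68 = 353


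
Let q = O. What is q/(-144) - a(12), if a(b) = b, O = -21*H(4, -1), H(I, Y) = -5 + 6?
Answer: -569/48 ≈ -11.854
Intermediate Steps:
H(I, Y) = 1
O = -21 (O = -21*1 = -21)
q = -21
q/(-144) - a(12) = -21/(-144) - 1*12 = -21*(-1/144) - 12 = 7/48 - 12 = -569/48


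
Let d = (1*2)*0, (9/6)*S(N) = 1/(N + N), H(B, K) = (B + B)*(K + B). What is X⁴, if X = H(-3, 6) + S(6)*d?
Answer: 104976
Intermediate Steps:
H(B, K) = 2*B*(B + K) (H(B, K) = (2*B)*(B + K) = 2*B*(B + K))
S(N) = 1/(3*N) (S(N) = 2/(3*(N + N)) = 2/(3*((2*N))) = 2*(1/(2*N))/3 = 1/(3*N))
d = 0 (d = 2*0 = 0)
X = -18 (X = 2*(-3)*(-3 + 6) + ((⅓)/6)*0 = 2*(-3)*3 + ((⅓)*(⅙))*0 = -18 + (1/18)*0 = -18 + 0 = -18)
X⁴ = (-18)⁴ = 104976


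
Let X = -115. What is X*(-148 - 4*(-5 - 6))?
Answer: 11960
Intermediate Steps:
X*(-148 - 4*(-5 - 6)) = -115*(-148 - 4*(-5 - 6)) = -115*(-148 - 4*(-11)) = -115*(-148 + 44) = -115*(-104) = 11960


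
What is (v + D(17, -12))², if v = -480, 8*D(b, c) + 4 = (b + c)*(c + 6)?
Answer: 3751969/16 ≈ 2.3450e+5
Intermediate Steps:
D(b, c) = -½ + (6 + c)*(b + c)/8 (D(b, c) = -½ + ((b + c)*(c + 6))/8 = -½ + ((b + c)*(6 + c))/8 = -½ + ((6 + c)*(b + c))/8 = -½ + (6 + c)*(b + c)/8)
(v + D(17, -12))² = (-480 + (-½ + (⅛)*(-12)² + (¾)*17 + (¾)*(-12) + (⅛)*17*(-12)))² = (-480 + (-½ + (⅛)*144 + 51/4 - 9 - 51/2))² = (-480 + (-½ + 18 + 51/4 - 9 - 51/2))² = (-480 - 17/4)² = (-1937/4)² = 3751969/16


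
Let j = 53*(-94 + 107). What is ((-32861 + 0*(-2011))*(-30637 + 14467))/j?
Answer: 531362370/689 ≈ 7.7121e+5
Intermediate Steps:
j = 689 (j = 53*13 = 689)
((-32861 + 0*(-2011))*(-30637 + 14467))/j = ((-32861 + 0*(-2011))*(-30637 + 14467))/689 = ((-32861 + 0)*(-16170))*(1/689) = -32861*(-16170)*(1/689) = 531362370*(1/689) = 531362370/689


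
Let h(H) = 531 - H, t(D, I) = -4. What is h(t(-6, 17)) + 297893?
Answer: 298428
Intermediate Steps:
h(t(-6, 17)) + 297893 = (531 - 1*(-4)) + 297893 = (531 + 4) + 297893 = 535 + 297893 = 298428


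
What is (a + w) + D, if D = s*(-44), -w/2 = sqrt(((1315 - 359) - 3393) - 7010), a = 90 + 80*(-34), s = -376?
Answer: 13914 - 2*I*sqrt(9447) ≈ 13914.0 - 194.39*I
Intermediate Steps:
a = -2630 (a = 90 - 2720 = -2630)
w = -2*I*sqrt(9447) (w = -2*sqrt(((1315 - 359) - 3393) - 7010) = -2*sqrt((956 - 3393) - 7010) = -2*sqrt(-2437 - 7010) = -2*I*sqrt(9447) ≈ -194.39*I)
D = 16544 (D = -376*(-44) = 16544)
(a + w) + D = (-2630 - 2*I*sqrt(9447)) + 16544 = 13914 - 2*I*sqrt(9447)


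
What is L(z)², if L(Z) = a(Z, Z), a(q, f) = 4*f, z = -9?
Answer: 1296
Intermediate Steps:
L(Z) = 4*Z
L(z)² = (4*(-9))² = (-36)² = 1296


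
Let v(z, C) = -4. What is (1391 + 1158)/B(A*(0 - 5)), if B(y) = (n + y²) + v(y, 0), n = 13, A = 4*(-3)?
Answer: 2549/3609 ≈ 0.70629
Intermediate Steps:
A = -12
B(y) = 9 + y² (B(y) = (13 + y²) - 4 = 9 + y²)
(1391 + 1158)/B(A*(0 - 5)) = (1391 + 1158)/(9 + (-12*(0 - 5))²) = 2549/(9 + (-12*(-5))²) = 2549/(9 + 60²) = 2549/(9 + 3600) = 2549/3609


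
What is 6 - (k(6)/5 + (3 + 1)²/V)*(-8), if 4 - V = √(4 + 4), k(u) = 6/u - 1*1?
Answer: 70 + 32*√2 ≈ 115.25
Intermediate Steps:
k(u) = -1 + 6/u (k(u) = 6/u - 1 = -1 + 6/u)
V = 4 - 2*√2 (V = 4 - √(4 + 4) = 4 - √8 = 4 - 2*√2 ≈ 1.1716)
6 - (k(6)/5 + (3 + 1)²/V)*(-8) = 6 - (((6 - 1*6)/6)/5 + (3 + 1)²/(4 - 2*√2))*(-8) = 6 - (((6 - 6)/6)*(⅕) + 4²/(4 - 2*√2))*(-8) = 6 - (((⅙)*0)*(⅕) + 16/(4 - 2*√2))*(-8) = 6 - (0*(⅕) + 16/(4 - 2*√2))*(-8) = 6 - (0 + 16/(4 - 2*√2))*(-8) = 6 - 16/(4 - 2*√2)*(-8) = 6 + 128/(4 - 2*√2)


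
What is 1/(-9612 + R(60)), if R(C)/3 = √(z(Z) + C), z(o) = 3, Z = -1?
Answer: -356/3421851 - √7/10265553 ≈ -0.00010429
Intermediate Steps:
R(C) = 3*√(3 + C)
1/(-9612 + R(60)) = 1/(-9612 + 3*√(3 + 60)) = 1/(-9612 + 3*√63) = 1/(-9612 + 3*(3*√7)) = 1/(-9612 + 9*√7)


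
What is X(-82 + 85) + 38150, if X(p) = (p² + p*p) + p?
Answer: 38171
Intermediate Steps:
X(p) = p + 2*p² (X(p) = (p² + p²) + p = 2*p² + p = p + 2*p²)
X(-82 + 85) + 38150 = (-82 + 85)*(1 + 2*(-82 + 85)) + 38150 = 3*(1 + 2*3) + 38150 = 3*(1 + 6) + 38150 = 3*7 + 38150 = 21 + 38150 = 38171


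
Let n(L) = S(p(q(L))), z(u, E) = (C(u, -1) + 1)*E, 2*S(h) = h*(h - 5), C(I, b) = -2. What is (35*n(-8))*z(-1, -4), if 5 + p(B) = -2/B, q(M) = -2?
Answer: 2520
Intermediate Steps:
p(B) = -5 - 2/B
S(h) = h*(-5 + h)/2 (S(h) = (h*(h - 5))/2 = (h*(-5 + h))/2 = h*(-5 + h)/2)
z(u, E) = -E (z(u, E) = (-2 + 1)*E = -E)
n(L) = 18 (n(L) = (-5 - 2/(-2))*(-5 + (-5 - 2/(-2)))/2 = (-5 - 2*(-½))*(-5 + (-5 - 2*(-½)))/2 = (-5 + 1)*(-5 + (-5 + 1))/2 = (½)*(-4)*(-5 - 4) = (½)*(-4)*(-9) = 18)
(35*n(-8))*z(-1, -4) = (35*18)*(-1*(-4)) = 630*4 = 2520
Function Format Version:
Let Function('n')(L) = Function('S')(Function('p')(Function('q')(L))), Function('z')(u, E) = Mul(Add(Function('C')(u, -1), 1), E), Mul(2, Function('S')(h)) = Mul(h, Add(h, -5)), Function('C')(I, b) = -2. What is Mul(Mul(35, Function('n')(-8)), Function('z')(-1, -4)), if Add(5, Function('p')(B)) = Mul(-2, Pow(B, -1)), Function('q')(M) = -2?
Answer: 2520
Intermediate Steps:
Function('p')(B) = Add(-5, Mul(-2, Pow(B, -1)))
Function('S')(h) = Mul(Rational(1, 2), h, Add(-5, h)) (Function('S')(h) = Mul(Rational(1, 2), Mul(h, Add(h, -5))) = Mul(Rational(1, 2), Mul(h, Add(-5, h))) = Mul(Rational(1, 2), h, Add(-5, h)))
Function('z')(u, E) = Mul(-1, E) (Function('z')(u, E) = Mul(Add(-2, 1), E) = Mul(-1, E))
Function('n')(L) = 18 (Function('n')(L) = Mul(Rational(1, 2), Add(-5, Mul(-2, Pow(-2, -1))), Add(-5, Add(-5, Mul(-2, Pow(-2, -1))))) = Mul(Rational(1, 2), Add(-5, Mul(-2, Rational(-1, 2))), Add(-5, Add(-5, Mul(-2, Rational(-1, 2))))) = Mul(Rational(1, 2), Add(-5, 1), Add(-5, Add(-5, 1))) = Mul(Rational(1, 2), -4, Add(-5, -4)) = Mul(Rational(1, 2), -4, -9) = 18)
Mul(Mul(35, Function('n')(-8)), Function('z')(-1, -4)) = Mul(Mul(35, 18), Mul(-1, -4)) = Mul(630, 4) = 2520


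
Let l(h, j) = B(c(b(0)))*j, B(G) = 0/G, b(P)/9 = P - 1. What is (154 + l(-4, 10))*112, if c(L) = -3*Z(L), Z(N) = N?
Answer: 17248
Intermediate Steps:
b(P) = -9 + 9*P (b(P) = 9*(P - 1) = 9*(-1 + P) = -9 + 9*P)
c(L) = -3*L
B(G) = 0
l(h, j) = 0 (l(h, j) = 0*j = 0)
(154 + l(-4, 10))*112 = (154 + 0)*112 = 154*112 = 17248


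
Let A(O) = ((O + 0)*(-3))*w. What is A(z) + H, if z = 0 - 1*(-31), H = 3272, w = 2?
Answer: 3086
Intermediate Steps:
z = 31 (z = 0 + 31 = 31)
A(O) = -6*O (A(O) = ((O + 0)*(-3))*2 = (O*(-3))*2 = -3*O*2 = -6*O)
A(z) + H = -6*31 + 3272 = -186 + 3272 = 3086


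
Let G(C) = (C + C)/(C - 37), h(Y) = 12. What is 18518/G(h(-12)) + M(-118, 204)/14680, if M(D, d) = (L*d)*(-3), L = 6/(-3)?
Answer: -424754789/22020 ≈ -19290.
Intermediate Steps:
L = -2 (L = 6*(-⅓) = -2)
G(C) = 2*C/(-37 + C) (G(C) = (2*C)/(-37 + C) = 2*C/(-37 + C))
M(D, d) = 6*d (M(D, d) = -2*d*(-3) = 6*d)
18518/G(h(-12)) + M(-118, 204)/14680 = 18518/((2*12/(-37 + 12))) + (6*204)/14680 = 18518/((2*12/(-25))) + 1224*(1/14680) = 18518/((2*12*(-1/25))) + 153/1835 = 18518/(-24/25) + 153/1835 = 18518*(-25/24) + 153/1835 = -231475/12 + 153/1835 = -424754789/22020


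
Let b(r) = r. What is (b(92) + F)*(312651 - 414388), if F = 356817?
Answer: -36310850933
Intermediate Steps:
(b(92) + F)*(312651 - 414388) = (92 + 356817)*(312651 - 414388) = 356909*(-101737) = -36310850933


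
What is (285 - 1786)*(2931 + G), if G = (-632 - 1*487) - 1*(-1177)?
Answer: -4486489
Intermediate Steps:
G = 58 (G = (-632 - 487) + 1177 = -1119 + 1177 = 58)
(285 - 1786)*(2931 + G) = (285 - 1786)*(2931 + 58) = -1501*2989 = -4486489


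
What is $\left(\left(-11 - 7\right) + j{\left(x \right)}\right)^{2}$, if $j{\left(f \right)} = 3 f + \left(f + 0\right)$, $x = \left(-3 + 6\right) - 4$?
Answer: $484$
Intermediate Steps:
$x = -1$ ($x = 3 - 4 = -1$)
$j{\left(f \right)} = 4 f$ ($j{\left(f \right)} = 3 f + f = 4 f$)
$\left(\left(-11 - 7\right) + j{\left(x \right)}\right)^{2} = \left(\left(-11 - 7\right) + 4 \left(-1\right)\right)^{2} = \left(\left(-11 - 7\right) - 4\right)^{2} = \left(-18 - 4\right)^{2} = \left(-22\right)^{2} = 484$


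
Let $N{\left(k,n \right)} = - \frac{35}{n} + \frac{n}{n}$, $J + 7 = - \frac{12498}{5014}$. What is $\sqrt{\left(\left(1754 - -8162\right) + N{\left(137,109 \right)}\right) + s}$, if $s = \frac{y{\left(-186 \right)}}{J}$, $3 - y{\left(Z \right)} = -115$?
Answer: $\frac{\sqrt{16660784220718115}}{1296991} \approx 99.52$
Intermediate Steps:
$y{\left(Z \right)} = 118$ ($y{\left(Z \right)} = 3 - -115 = 3 + 115 = 118$)
$J = - \frac{23798}{2507}$ ($J = -7 - \frac{12498}{5014} = -7 - \frac{6249}{2507} = - \frac{23798}{2507} \approx -9.4926$)
$s = - \frac{147913}{11899}$ ($s = \frac{118}{- \frac{23798}{2507}} = 118 \left(- \frac{2507}{23798}\right) = - \frac{147913}{11899} \approx -12.431$)
$N{\left(k,n \right)} = 1 - \frac{35}{n}$ ($N{\left(k,n \right)} = - \frac{35}{n} + 1 = 1 - \frac{35}{n}$)
$\sqrt{\left(\left(1754 - -8162\right) + N{\left(137,109 \right)}\right) + s} = \sqrt{\left(\left(1754 - -8162\right) + \frac{-35 + 109}{109}\right) - \frac{147913}{11899}} = \sqrt{\left(\left(1754 + 8162\right) + \frac{1}{109} \cdot 74\right) - \frac{147913}{11899}} = \sqrt{\left(9916 + \frac{74}{109}\right) - \frac{147913}{11899}} = \sqrt{\frac{1080918}{109} - \frac{147913}{11899}} = \sqrt{\frac{12845720765}{1296991}} = \frac{\sqrt{16660784220718115}}{1296991}$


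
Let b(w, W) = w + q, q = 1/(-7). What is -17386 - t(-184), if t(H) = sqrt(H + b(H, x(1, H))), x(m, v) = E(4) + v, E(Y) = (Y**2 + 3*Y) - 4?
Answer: -17386 - I*sqrt(18039)/7 ≈ -17386.0 - 19.187*I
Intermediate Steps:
E(Y) = -4 + Y**2 + 3*Y
q = -1/7 (q = 1*(-1/7) = -1/7 ≈ -0.14286)
x(m, v) = 24 + v (x(m, v) = (-4 + 4**2 + 3*4) + v = (-4 + 16 + 12) + v = 24 + v)
b(w, W) = -1/7 + w (b(w, W) = w - 1/7 = -1/7 + w)
t(H) = sqrt(-1/7 + 2*H) (t(H) = sqrt(H + (-1/7 + H)) = sqrt(-1/7 + 2*H))
-17386 - t(-184) = -17386 - sqrt(-7 + 98*(-184))/7 = -17386 - sqrt(-7 - 18032)/7 = -17386 - sqrt(-18039)/7 = -17386 - I*sqrt(18039)/7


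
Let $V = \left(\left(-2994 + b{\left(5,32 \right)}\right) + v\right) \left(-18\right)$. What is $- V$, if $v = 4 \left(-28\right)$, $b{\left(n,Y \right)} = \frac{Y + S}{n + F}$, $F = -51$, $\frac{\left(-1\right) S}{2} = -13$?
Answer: $- \frac{1286406}{23} \approx -55931.0$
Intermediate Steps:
$S = 26$ ($S = \left(-2\right) \left(-13\right) = 26$)
$b{\left(n,Y \right)} = \frac{26 + Y}{-51 + n}$ ($b{\left(n,Y \right)} = \frac{Y + 26}{n - 51} = \frac{26 + Y}{-51 + n}$)
$v = -112$
$V = \frac{1286406}{23}$ ($V = \left(\left(-2994 + \frac{26 + 32}{-51 + 5}\right) - 112\right) \left(-18\right) = \left(\left(-2994 + \frac{1}{-46} \cdot 58\right) - 112\right) \left(-18\right) = \left(\left(-2994 - \frac{29}{23}\right) - 112\right) \left(-18\right) = \left(- \frac{68891}{23} - 112\right) \left(-18\right) = \left(- \frac{71467}{23}\right) \left(-18\right) = \frac{1286406}{23} \approx 55931.0$)
$- V = \left(-1\right) \frac{1286406}{23} = - \frac{1286406}{23}$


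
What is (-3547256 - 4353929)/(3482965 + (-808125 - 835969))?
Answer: -7901185/1838871 ≈ -4.2968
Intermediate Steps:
(-3547256 - 4353929)/(3482965 + (-808125 - 835969)) = -7901185/(3482965 - 1644094) = -7901185/1838871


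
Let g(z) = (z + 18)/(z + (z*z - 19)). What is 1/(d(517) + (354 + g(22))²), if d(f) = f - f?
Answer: 237169/29734863844 ≈ 7.9761e-6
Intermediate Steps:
d(f) = 0
g(z) = (18 + z)/(-19 + z + z²) (g(z) = (18 + z)/(z + (z² - 19)) = (18 + z)/(z + (-19 + z²)) = (18 + z)/(-19 + z + z²))
1/(d(517) + (354 + g(22))²) = 1/(0 + (354 + (18 + 22)/(-19 + 22 + 22²))²) = 1/(0 + (354 + 40/(-19 + 22 + 484))²) = 1/(0 + (354 + 40/487)²) = 1/(0 + (172438/487)²) = 1/(0 + 29734863844/237169) = 1/(29734863844/237169) = 237169/29734863844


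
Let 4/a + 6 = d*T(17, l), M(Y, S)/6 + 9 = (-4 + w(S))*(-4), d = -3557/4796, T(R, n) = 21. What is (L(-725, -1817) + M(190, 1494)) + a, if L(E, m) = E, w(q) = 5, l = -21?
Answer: -83108003/103473 ≈ -803.19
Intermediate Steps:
d = -3557/4796 (d = -3557*1/4796 = -3557/4796 ≈ -0.74166)
M(Y, S) = -78 (M(Y, S) = -54 + 6*((-4 + 5)*(-4)) = -54 + 6*(1*(-4)) = -54 + 6*(-4) = -54 - 24 = -78)
a = -19184/103473 (a = 4/(-6 - 3557/4796*21) = 4/(-6 - 74697/4796) = 4/(-103473/4796) = 4*(-4796/103473) = -19184/103473 ≈ -0.18540)
(L(-725, -1817) + M(190, 1494)) + a = (-725 - 78) - 19184/103473 = -803 - 19184/103473 = -83108003/103473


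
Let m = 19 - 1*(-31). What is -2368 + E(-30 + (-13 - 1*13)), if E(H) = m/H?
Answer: -66329/28 ≈ -2368.9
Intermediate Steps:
m = 50 (m = 19 + 31 = 50)
E(H) = 50/H
-2368 + E(-30 + (-13 - 1*13)) = -2368 + 50/(-30 + (-13 - 1*13)) = -2368 + 50/(-30 + (-13 - 13)) = -2368 + 50/(-30 - 26) = -2368 + 50/(-56) = -2368 + 50*(-1/56) = -2368 - 25/28 = -66329/28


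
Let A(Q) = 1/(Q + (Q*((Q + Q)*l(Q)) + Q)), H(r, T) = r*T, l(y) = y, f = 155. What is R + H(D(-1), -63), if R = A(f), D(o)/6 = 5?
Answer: -14076833399/7448060 ≈ -1890.0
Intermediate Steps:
D(o) = 30 (D(o) = 6*5 = 30)
H(r, T) = T*r
A(Q) = 1/(2*Q + 2*Q**3) (A(Q) = 1/(Q + (Q*((Q + Q)*Q) + Q)) = 1/(Q + (Q*((2*Q)*Q) + Q)) = 1/(Q + (Q*(2*Q**2) + Q)) = 1/(Q + (2*Q**3 + Q)) = 1/(Q + (Q + 2*Q**3)) = 1/(2*Q + 2*Q**3))
R = 1/7448060 (R = (1/2)/(155*(1 + 155**2)) = (1/2)*(1/155)/(1 + 24025) = (1/2)*(1/155)/24026 = (1/2)*(1/155)*(1/24026) = 1/7448060 ≈ 1.3426e-7)
R + H(D(-1), -63) = 1/7448060 - 63*30 = 1/7448060 - 1890 = -14076833399/7448060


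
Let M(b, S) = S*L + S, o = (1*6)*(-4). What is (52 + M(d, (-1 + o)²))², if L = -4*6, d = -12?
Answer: 205148329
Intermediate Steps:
o = -24 (o = 6*(-4) = -24)
L = -24
M(b, S) = -23*S (M(b, S) = S*(-24) + S = -24*S + S = -23*S)
(52 + M(d, (-1 + o)²))² = (52 - 23*(-1 - 24)²)² = (52 - 23*(-25)²)² = (52 - 23*625)² = (52 - 14375)² = (-14323)² = 205148329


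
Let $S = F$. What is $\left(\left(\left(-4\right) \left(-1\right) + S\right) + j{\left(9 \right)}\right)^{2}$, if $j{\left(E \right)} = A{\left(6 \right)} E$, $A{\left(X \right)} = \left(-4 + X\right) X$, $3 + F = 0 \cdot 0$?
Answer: $11881$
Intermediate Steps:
$F = -3$ ($F = -3 + 0 \cdot 0 = -3 + 0 = -3$)
$S = -3$
$A{\left(X \right)} = X \left(-4 + X\right)$
$j{\left(E \right)} = 12 E$ ($j{\left(E \right)} = 6 \left(-4 + 6\right) E = 6 \cdot 2 E = 12 E$)
$\left(\left(\left(-4\right) \left(-1\right) + S\right) + j{\left(9 \right)}\right)^{2} = \left(\left(\left(-4\right) \left(-1\right) - 3\right) + 12 \cdot 9\right)^{2} = \left(\left(4 - 3\right) + 108\right)^{2} = \left(1 + 108\right)^{2} = 109^{2} = 11881$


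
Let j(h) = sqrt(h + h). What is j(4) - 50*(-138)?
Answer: 6900 + 2*sqrt(2) ≈ 6902.8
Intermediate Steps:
j(h) = sqrt(2)*sqrt(h) (j(h) = sqrt(2*h) = sqrt(2)*sqrt(h))
j(4) - 50*(-138) = sqrt(2)*sqrt(4) - 50*(-138) = sqrt(2)*2 + 6900 = 2*sqrt(2) + 6900 = 6900 + 2*sqrt(2)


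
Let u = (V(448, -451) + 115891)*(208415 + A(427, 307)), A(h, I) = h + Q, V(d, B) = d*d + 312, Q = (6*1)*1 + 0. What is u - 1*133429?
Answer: 66185259707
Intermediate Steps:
Q = 6 (Q = 6*1 + 0 = 6 + 0 = 6)
V(d, B) = 312 + d² (V(d, B) = d² + 312 = 312 + d²)
A(h, I) = 6 + h (A(h, I) = h + 6 = 6 + h)
u = 66185393136 (u = ((312 + 448²) + 115891)*(208415 + (6 + 427)) = ((312 + 200704) + 115891)*(208415 + 433) = (201016 + 115891)*208848 = 316907*208848 = 66185393136)
u - 1*133429 = 66185393136 - 1*133429 = 66185393136 - 133429 = 66185259707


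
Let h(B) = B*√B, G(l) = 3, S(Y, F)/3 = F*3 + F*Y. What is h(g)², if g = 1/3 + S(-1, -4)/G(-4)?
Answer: -12167/27 ≈ -450.63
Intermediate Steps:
S(Y, F) = 9*F + 3*F*Y (S(Y, F) = 3*(F*3 + F*Y) = 3*(3*F + F*Y) = 9*F + 3*F*Y)
g = -23/3 (g = 1/3 + (3*(-4)*(3 - 1))/3 = 1*(⅓) + (3*(-4)*2)*(⅓) = ⅓ - 24*⅓ = ⅓ - 8 = -23/3 ≈ -7.6667)
h(B) = B^(3/2)
h(g)² = ((-23/3)^(3/2))² = (-23*I*√69/9)² = -12167/27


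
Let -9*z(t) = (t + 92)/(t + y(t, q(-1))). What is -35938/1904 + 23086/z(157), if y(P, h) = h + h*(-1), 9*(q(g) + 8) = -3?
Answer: -87000581/664 ≈ -1.3103e+5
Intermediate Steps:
q(g) = -25/3 (q(g) = -8 + (1/9)*(-3) = -8 - 1/3 = -25/3)
y(P, h) = 0 (y(P, h) = h - h = 0)
z(t) = -(92 + t)/(9*t) (z(t) = -(t + 92)/(9*(t + 0)) = -(92 + t)/(9*t))
-35938/1904 + 23086/z(157) = -35938/1904 + 23086/(((1/9)*(-92 - 1*157)/157)) = -35938*1/1904 + 23086/(((1/9)*(1/157)*(-92 - 157))) = -151/8 + 23086/(((1/9)*(1/157)*(-249))) = -151/8 + 23086/(-83/471) = -151/8 + 23086*(-471/83) = -151/8 - 10873506/83 = -87000581/664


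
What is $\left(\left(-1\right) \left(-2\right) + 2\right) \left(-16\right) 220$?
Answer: $-14080$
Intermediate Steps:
$\left(\left(-1\right) \left(-2\right) + 2\right) \left(-16\right) 220 = \left(2 + 2\right) \left(-16\right) 220 = 4 \left(-16\right) 220 = \left(-64\right) 220 = -14080$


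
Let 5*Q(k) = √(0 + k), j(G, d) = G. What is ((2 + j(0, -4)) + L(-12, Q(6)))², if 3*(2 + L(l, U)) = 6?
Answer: 4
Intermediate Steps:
Q(k) = √k/5 (Q(k) = √(0 + k)/5 = √k/5)
L(l, U) = 0 (L(l, U) = -2 + (⅓)*6 = -2 + 2 = 0)
((2 + j(0, -4)) + L(-12, Q(6)))² = ((2 + 0) + 0)² = (2 + 0)² = 2² = 4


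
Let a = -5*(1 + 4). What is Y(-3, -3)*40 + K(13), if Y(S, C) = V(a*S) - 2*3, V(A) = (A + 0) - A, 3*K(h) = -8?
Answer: -728/3 ≈ -242.67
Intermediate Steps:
a = -25 (a = -5*5 = -25)
K(h) = -8/3 (K(h) = (⅓)*(-8) = -8/3)
V(A) = 0 (V(A) = A - A = 0)
Y(S, C) = -6 (Y(S, C) = 0 - 2*3 = 0 - 6 = -6)
Y(-3, -3)*40 + K(13) = -6*40 - 8/3 = -240 - 8/3 = -728/3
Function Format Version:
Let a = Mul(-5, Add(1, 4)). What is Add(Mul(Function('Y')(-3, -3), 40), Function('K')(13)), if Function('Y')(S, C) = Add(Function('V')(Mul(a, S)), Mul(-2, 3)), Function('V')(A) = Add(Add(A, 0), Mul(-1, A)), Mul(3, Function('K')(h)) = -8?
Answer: Rational(-728, 3) ≈ -242.67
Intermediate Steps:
a = -25 (a = Mul(-5, 5) = -25)
Function('K')(h) = Rational(-8, 3) (Function('K')(h) = Mul(Rational(1, 3), -8) = Rational(-8, 3))
Function('V')(A) = 0 (Function('V')(A) = Add(A, Mul(-1, A)) = 0)
Function('Y')(S, C) = -6 (Function('Y')(S, C) = Add(0, Mul(-2, 3)) = Add(0, -6) = -6)
Add(Mul(Function('Y')(-3, -3), 40), Function('K')(13)) = Add(Mul(-6, 40), Rational(-8, 3)) = Add(-240, Rational(-8, 3)) = Rational(-728, 3)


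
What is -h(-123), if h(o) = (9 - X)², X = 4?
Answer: -25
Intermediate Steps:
h(o) = 25 (h(o) = (9 - 1*4)² = (9 - 4)² = 5² = 25)
-h(-123) = -1*25 = -25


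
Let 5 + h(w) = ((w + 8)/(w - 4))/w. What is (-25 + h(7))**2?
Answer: 42025/49 ≈ 857.65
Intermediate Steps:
h(w) = -5 + (8 + w)/(w*(-4 + w)) (h(w) = -5 + ((w + 8)/(w - 4))/w = -5 + ((8 + w)/(-4 + w))/w = -5 + (8 + w)/(w*(-4 + w)))
(-25 + h(7))**2 = (-25 + (8 - 5*7**2 + 21*7)/(7*(-4 + 7)))**2 = (-25 + (1/7)*(8 - 5*49 + 147)/3)**2 = (-25 + (1/7)*(1/3)*(8 - 245 + 147))**2 = (-25 + (1/7)*(1/3)*(-90))**2 = (-25 - 30/7)**2 = (-205/7)**2 = 42025/49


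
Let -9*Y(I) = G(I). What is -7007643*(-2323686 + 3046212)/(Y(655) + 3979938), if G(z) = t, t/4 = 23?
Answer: -3254917028283/2558525 ≈ -1.2722e+6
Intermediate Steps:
t = 92 (t = 4*23 = 92)
G(z) = 92
Y(I) = -92/9 (Y(I) = -⅑*92 = -92/9)
-7007643*(-2323686 + 3046212)/(Y(655) + 3979938) = -7007643*(-2323686 + 3046212)/(-92/9 + 3979938) = -7007643/((35819350/9)/722526) = -7007643/((35819350/9)*(1/722526)) = -7007643/2558525/464481 = -7007643*464481/2558525 = -3254917028283/2558525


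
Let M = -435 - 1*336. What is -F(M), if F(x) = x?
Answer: 771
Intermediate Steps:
M = -771 (M = -435 - 336 = -771)
-F(M) = -1*(-771) = 771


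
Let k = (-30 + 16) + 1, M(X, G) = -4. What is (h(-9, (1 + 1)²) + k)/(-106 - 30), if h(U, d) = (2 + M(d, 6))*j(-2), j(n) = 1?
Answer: 15/136 ≈ 0.11029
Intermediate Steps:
h(U, d) = -2 (h(U, d) = (2 - 4)*1 = -2*1 = -2)
k = -13 (k = -14 + 1 = -13)
(h(-9, (1 + 1)²) + k)/(-106 - 30) = (-2 - 13)/(-106 - 30) = -15/(-136) = -15*(-1/136) = 15/136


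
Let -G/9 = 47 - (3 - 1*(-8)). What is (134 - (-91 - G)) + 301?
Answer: 202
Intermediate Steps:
G = -324 (G = -9*(47 - (3 - 1*(-8))) = -9*(47 - (3 + 8)) = -9*(47 - 1*11) = -9*(47 - 11) = -9*36 = -324)
(134 - (-91 - G)) + 301 = (134 - (-91 - 1*(-324))) + 301 = (134 - (-91 + 324)) + 301 = (134 - 1*233) + 301 = (134 - 233) + 301 = -99 + 301 = 202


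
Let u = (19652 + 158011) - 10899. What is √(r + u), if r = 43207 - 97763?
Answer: 4*√7013 ≈ 334.97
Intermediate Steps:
u = 166764 (u = 177663 - 10899 = 166764)
r = -54556
√(r + u) = √(-54556 + 166764) = √112208 = 4*√7013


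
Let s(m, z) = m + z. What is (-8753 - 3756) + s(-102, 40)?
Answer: -12571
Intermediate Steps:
(-8753 - 3756) + s(-102, 40) = (-8753 - 3756) + (-102 + 40) = -12509 - 62 = -12571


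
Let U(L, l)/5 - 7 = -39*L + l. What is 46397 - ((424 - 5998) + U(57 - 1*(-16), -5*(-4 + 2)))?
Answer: 66121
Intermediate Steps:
U(L, l) = 35 - 195*L + 5*l (U(L, l) = 35 + 5*(-39*L + l) = 35 + 5*(l - 39*L) = 35 + (-195*L + 5*l) = 35 - 195*L + 5*l)
46397 - ((424 - 5998) + U(57 - 1*(-16), -5*(-4 + 2))) = 46397 - ((424 - 5998) + (35 - 195*(57 - 1*(-16)) + 5*(-5*(-4 + 2)))) = 46397 - (-5574 + (35 - 195*(57 + 16) + 5*(-5*(-2)))) = 46397 - (-5574 + (35 - 195*73 + 5*10)) = 46397 - (-5574 + (35 - 14235 + 50)) = 46397 - (-5574 - 14150) = 46397 - 1*(-19724) = 46397 + 19724 = 66121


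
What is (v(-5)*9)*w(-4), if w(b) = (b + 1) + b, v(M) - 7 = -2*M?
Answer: -1071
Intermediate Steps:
v(M) = 7 - 2*M
w(b) = 1 + 2*b (w(b) = (1 + b) + b = 1 + 2*b)
(v(-5)*9)*w(-4) = ((7 - 2*(-5))*9)*(1 + 2*(-4)) = ((7 + 10)*9)*(1 - 8) = (17*9)*(-7) = 153*(-7) = -1071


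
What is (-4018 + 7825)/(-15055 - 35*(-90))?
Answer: -3807/11905 ≈ -0.31978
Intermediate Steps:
(-4018 + 7825)/(-15055 - 35*(-90)) = 3807/(-15055 + 3150) = 3807/(-11905) = 3807*(-1/11905) = -3807/11905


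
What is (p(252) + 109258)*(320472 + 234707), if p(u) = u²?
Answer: 95913834398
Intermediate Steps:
(p(252) + 109258)*(320472 + 234707) = (252² + 109258)*(320472 + 234707) = (63504 + 109258)*555179 = 172762*555179 = 95913834398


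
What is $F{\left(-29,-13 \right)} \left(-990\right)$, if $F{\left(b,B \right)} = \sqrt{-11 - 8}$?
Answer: $- 990 i \sqrt{19} \approx - 4315.3 i$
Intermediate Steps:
$F{\left(b,B \right)} = i \sqrt{19}$ ($F{\left(b,B \right)} = \sqrt{-19} = i \sqrt{19}$)
$F{\left(-29,-13 \right)} \left(-990\right) = i \sqrt{19} \left(-990\right) = - 990 i \sqrt{19}$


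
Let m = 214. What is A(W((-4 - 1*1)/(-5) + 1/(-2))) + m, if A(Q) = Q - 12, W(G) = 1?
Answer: 203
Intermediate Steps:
A(Q) = -12 + Q
A(W((-4 - 1*1)/(-5) + 1/(-2))) + m = (-12 + 1) + 214 = -11 + 214 = 203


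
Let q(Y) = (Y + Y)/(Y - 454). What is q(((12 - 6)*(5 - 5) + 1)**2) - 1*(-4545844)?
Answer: 2059267330/453 ≈ 4.5458e+6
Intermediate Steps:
q(Y) = 2*Y/(-454 + Y) (q(Y) = (2*Y)/(-454 + Y) = 2*Y/(-454 + Y))
q(((12 - 6)*(5 - 5) + 1)**2) - 1*(-4545844) = 2*((12 - 6)*(5 - 5) + 1)**2/(-454 + ((12 - 6)*(5 - 5) + 1)**2) - 1*(-4545844) = 2*(6*0 + 1)**2/(-454 + (6*0 + 1)**2) + 4545844 = 2*(0 + 1)**2/(-454 + (0 + 1)**2) + 4545844 = 2*1**2/(-454 + 1**2) + 4545844 = 2*1/(-454 + 1) + 4545844 = 2*1/(-453) + 4545844 = 2*1*(-1/453) + 4545844 = -2/453 + 4545844 = 2059267330/453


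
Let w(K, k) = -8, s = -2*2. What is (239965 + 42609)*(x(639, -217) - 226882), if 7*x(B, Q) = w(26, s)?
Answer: -448778940468/7 ≈ -6.4111e+10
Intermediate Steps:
s = -4
x(B, Q) = -8/7 (x(B, Q) = (⅐)*(-8) = -8/7)
(239965 + 42609)*(x(639, -217) - 226882) = (239965 + 42609)*(-8/7 - 226882) = 282574*(-1588182/7) = -448778940468/7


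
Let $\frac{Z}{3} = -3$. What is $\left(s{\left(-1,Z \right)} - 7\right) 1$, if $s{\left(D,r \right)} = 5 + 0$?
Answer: $-2$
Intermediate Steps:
$Z = -9$ ($Z = 3 \left(-3\right) = -9$)
$s{\left(D,r \right)} = 5$
$\left(s{\left(-1,Z \right)} - 7\right) 1 = \left(5 - 7\right) 1 = \left(-2\right) 1 = -2$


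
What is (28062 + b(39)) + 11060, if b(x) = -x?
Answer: 39083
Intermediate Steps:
(28062 + b(39)) + 11060 = (28062 - 1*39) + 11060 = (28062 - 39) + 11060 = 28023 + 11060 = 39083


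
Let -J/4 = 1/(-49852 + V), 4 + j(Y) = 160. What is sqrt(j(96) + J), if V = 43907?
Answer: 8*sqrt(86148995)/5945 ≈ 12.490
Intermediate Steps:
j(Y) = 156 (j(Y) = -4 + 160 = 156)
J = 4/5945 (J = -4/(-49852 + 43907) = -4/(-5945) = -4*(-1/5945) = 4/5945 ≈ 0.00067283)
sqrt(j(96) + J) = sqrt(156 + 4/5945) = sqrt(927424/5945) = 8*sqrt(86148995)/5945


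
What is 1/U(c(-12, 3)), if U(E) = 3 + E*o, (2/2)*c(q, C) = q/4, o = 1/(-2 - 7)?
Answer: 3/10 ≈ 0.30000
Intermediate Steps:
o = -1/9 (o = 1/(-9) = -1/9 ≈ -0.11111)
c(q, C) = q/4
U(E) = 3 - E/9 (U(E) = 3 + E*(-1/9) = 3 - E/9)
1/U(c(-12, 3)) = 1/(3 - (-12)/36) = 1/(3 - 1/9*(-3)) = 1/(3 + 1/3) = 1/(10/3) = 3/10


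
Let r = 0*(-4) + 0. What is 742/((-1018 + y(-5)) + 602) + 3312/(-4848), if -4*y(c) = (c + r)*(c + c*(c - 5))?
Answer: -399059/145339 ≈ -2.7457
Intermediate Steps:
r = 0 (r = 0 + 0 = 0)
y(c) = -c*(c + c*(-5 + c))/4 (y(c) = -(c + 0)*(c + c*(c - 5))/4 = -c*(c + c*(-5 + c))/4)
742/((-1018 + y(-5)) + 602) + 3312/(-4848) = 742/((-1018 + (1/4)*(-5)**2*(4 - 1*(-5))) + 602) + 3312/(-4848) = 742/((-1018 + (1/4)*25*(4 + 5)) + 602) + 3312*(-1/4848) = 742/((-1018 + (1/4)*25*9) + 602) - 69/101 = 742/((-1018 + 225/4) + 602) - 69/101 = 742/(-3847/4 + 602) - 69/101 = 742/(-1439/4) - 69/101 = 742*(-4/1439) - 69/101 = -2968/1439 - 69/101 = -399059/145339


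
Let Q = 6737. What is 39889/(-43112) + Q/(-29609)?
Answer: -1471518945/1276503208 ≈ -1.1528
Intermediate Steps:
39889/(-43112) + Q/(-29609) = 39889/(-43112) + 6737/(-29609) = 39889*(-1/43112) + 6737*(-1/29609) = -39889/43112 - 6737/29609 = -1471518945/1276503208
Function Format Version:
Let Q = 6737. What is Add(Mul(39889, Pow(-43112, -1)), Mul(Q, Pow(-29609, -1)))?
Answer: Rational(-1471518945, 1276503208) ≈ -1.1528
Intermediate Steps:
Add(Mul(39889, Pow(-43112, -1)), Mul(Q, Pow(-29609, -1))) = Add(Mul(39889, Pow(-43112, -1)), Mul(6737, Pow(-29609, -1))) = Add(Mul(39889, Rational(-1, 43112)), Mul(6737, Rational(-1, 29609))) = Add(Rational(-39889, 43112), Rational(-6737, 29609)) = Rational(-1471518945, 1276503208)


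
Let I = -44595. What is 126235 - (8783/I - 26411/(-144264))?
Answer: 270709012941989/2144484360 ≈ 1.2624e+5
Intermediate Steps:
126235 - (8783/I - 26411/(-144264)) = 126235 - (8783/(-44595) - 26411/(-144264)) = 126235 - (8783*(-1/44595) - 26411*(-1/144264)) = 126235 - (-8783/44595 + 26411/144264) = 126235 - 1*(-29757389/2144484360) = 126235 + 29757389/2144484360 = 270709012941989/2144484360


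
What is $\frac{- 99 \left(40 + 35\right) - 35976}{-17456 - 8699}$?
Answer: $\frac{43401}{26155} \approx 1.6594$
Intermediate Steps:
$\frac{- 99 \left(40 + 35\right) - 35976}{-17456 - 8699} = \frac{\left(-99\right) 75 - 35976}{-26155} = \left(-7425 - 35976\right) \left(- \frac{1}{26155}\right) = \left(-43401\right) \left(- \frac{1}{26155}\right) = \frac{43401}{26155}$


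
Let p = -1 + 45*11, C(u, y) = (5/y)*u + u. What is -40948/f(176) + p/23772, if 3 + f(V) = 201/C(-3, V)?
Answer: 88097181713/146613810 ≈ 600.88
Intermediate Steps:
C(u, y) = u + 5*u/y (C(u, y) = 5*u/y + u = u + 5*u/y)
f(V) = -3 - 67*V/(5 + V) (f(V) = -3 + 201/((-3*(5 + V)/V)) = -3 + 201*(-V/(3*(5 + V))) = -3 - 67*V/(5 + V))
p = 494 (p = -1 + 495 = 494)
-40948/f(176) + p/23772 = -40948*(-5 - 1*176)/(5*(3 + 14*176)) + 494/23772 = -40948*(-5 - 176)/(5*(3 + 2464)) + 494*(1/23772) = -40948/(5*2467/(-181)) + 247/11886 = -40948/(5*(-1/181)*2467) + 247/11886 = -40948/(-12335/181) + 247/11886 = -40948*(-181/12335) + 247/11886 = 7411588/12335 + 247/11886 = 88097181713/146613810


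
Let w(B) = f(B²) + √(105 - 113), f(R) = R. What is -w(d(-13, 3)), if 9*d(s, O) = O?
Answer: -⅑ - 2*I*√2 ≈ -0.11111 - 2.8284*I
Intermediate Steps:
d(s, O) = O/9
w(B) = B² + 2*I*√2 (w(B) = B² + √(105 - 113) = B² + √(-8) = B² + 2*I*√2)
-w(d(-13, 3)) = -(((⅑)*3)² + 2*I*√2) = -((⅓)² + 2*I*√2) = -(⅑ + 2*I*√2) = -⅑ - 2*I*√2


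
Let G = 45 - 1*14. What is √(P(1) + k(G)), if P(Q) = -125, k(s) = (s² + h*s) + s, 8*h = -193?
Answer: √1906/4 ≈ 10.914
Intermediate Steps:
h = -193/8 (h = (⅛)*(-193) = -193/8 ≈ -24.125)
G = 31 (G = 45 - 14 = 31)
k(s) = s² - 185*s/8 (k(s) = (s² - 193*s/8) + s = s² - 185*s/8)
√(P(1) + k(G)) = √(-125 + (⅛)*31*(-185 + 8*31)) = √(-125 + (⅛)*31*(-185 + 248)) = √(-125 + (⅛)*31*63) = √(-125 + 1953/8) = √(953/8) = √1906/4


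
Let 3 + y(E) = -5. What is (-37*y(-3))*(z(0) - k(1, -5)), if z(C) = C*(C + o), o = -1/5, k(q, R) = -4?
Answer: 1184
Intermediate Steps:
y(E) = -8 (y(E) = -3 - 5 = -8)
o = -⅕ (o = -1*⅕ = -⅕ ≈ -0.20000)
z(C) = C*(-⅕ + C) (z(C) = C*(C - ⅕) = C*(-⅕ + C))
(-37*y(-3))*(z(0) - k(1, -5)) = (-37*(-8))*(0*(-⅕ + 0) - 1*(-4)) = 296*(0*(-⅕) + 4) = 296*(0 + 4) = 296*4 = 1184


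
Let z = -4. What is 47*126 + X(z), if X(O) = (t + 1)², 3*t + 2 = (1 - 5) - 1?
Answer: 53314/9 ≈ 5923.8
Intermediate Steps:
t = -7/3 (t = -⅔ + ((1 - 5) - 1)/3 = -⅔ + (-4 - 1)/3 = -⅔ + (⅓)*(-5) = -⅔ - 5/3 = -7/3 ≈ -2.3333)
X(O) = 16/9 (X(O) = (-7/3 + 1)² = (-4/3)² = 16/9)
47*126 + X(z) = 47*126 + 16/9 = 5922 + 16/9 = 53314/9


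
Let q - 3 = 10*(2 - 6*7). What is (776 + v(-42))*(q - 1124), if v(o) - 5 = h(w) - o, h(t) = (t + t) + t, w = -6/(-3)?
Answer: -1260909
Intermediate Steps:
w = 2 (w = -6*(-⅓) = 2)
h(t) = 3*t (h(t) = 2*t + t = 3*t)
q = -397 (q = 3 + 10*(2 - 6*7) = 3 + 10*(2 - 42) = 3 + 10*(-40) = 3 - 400 = -397)
v(o) = 11 - o (v(o) = 5 + (3*2 - o) = 5 + (6 - o) = 11 - o)
(776 + v(-42))*(q - 1124) = (776 + (11 - 1*(-42)))*(-397 - 1124) = (776 + (11 + 42))*(-1521) = (776 + 53)*(-1521) = 829*(-1521) = -1260909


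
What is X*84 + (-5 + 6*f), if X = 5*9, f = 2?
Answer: 3787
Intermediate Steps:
X = 45
X*84 + (-5 + 6*f) = 45*84 + (-5 + 6*2) = 3780 + (-5 + 12) = 3780 + 7 = 3787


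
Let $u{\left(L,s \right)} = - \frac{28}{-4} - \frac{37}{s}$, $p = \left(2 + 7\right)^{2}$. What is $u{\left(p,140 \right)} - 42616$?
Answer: $- \frac{5965297}{140} \approx -42609.0$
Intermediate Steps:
$p = 81$ ($p = 9^{2} = 81$)
$u{\left(L,s \right)} = 7 - \frac{37}{s}$ ($u{\left(L,s \right)} = \left(-28\right) \left(- \frac{1}{4}\right) - \frac{37}{s} = 7 - \frac{37}{s}$)
$u{\left(p,140 \right)} - 42616 = \left(7 - \frac{37}{140}\right) - 42616 = \frac{943}{140} - 42616 = - \frac{5965297}{140}$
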